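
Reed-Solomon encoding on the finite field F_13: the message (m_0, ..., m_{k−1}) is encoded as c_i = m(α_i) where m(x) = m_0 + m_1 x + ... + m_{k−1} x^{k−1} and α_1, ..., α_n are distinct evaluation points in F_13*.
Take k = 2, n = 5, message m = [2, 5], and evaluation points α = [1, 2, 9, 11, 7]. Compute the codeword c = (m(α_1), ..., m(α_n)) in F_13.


c = [7, 12, 8, 5, 11]

Message polynomial: m(x) = 2 + 5·x (mod 13).
For each evaluation point α_i, compute m(α_i) mod 13:
  α_1 = 1: Horner steps 5 → 7, so m(1) = 7.
  α_2 = 2: Horner steps 5 → 12, so m(2) = 12.
  α_3 = 9: Horner steps 5 → 8, so m(9) = 8.
  α_4 = 11: Horner steps 5 → 5, so m(11) = 5.
  α_5 = 7: Horner steps 5 → 11, so m(7) = 11.
Codeword c = [7, 12, 8, 5, 11] ∈ F_13^5.


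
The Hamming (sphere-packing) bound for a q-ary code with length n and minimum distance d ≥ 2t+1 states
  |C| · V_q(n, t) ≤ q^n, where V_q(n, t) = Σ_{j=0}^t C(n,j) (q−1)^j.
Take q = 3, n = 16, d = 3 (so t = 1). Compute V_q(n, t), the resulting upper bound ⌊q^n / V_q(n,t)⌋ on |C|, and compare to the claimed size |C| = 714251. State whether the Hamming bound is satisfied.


V_q(n, t) = 33, q^n = 43046721, Hamming bound = 1304446, |C| = 714251 ≤ bound (satisfied).

Step 1: Compute V_q(n, t) = Σ_{j=0}^1 C(n, j) (q−1)^j.
  j = 0: C(16,0)·(2)^0 = 1·1 = 1.
  j = 1: C(16,1)·(2)^1 = 16·2 = 32.
  V_q(n, t) = 1 + 32 = 33.
Step 2: q^n = 3^16 = 43046721.
Step 3: Hamming bound ⌊q^n / V_q(n,t)⌋ = ⌊43046721/33⌋ = 1304446.
Step 4: Compare |C| = 714251 to 1304446: satisfied.
The claimed |C| lies below the Hamming bound.


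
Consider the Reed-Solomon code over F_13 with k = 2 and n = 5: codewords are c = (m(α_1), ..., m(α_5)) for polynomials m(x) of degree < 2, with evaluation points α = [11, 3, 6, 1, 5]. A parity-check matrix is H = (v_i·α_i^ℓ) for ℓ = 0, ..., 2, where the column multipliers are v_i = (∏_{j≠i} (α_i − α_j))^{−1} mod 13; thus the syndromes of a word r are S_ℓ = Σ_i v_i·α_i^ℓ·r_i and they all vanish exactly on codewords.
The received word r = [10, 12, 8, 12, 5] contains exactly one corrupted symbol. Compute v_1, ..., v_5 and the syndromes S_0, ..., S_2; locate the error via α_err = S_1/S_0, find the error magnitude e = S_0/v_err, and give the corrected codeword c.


S = (11, 11, 11), error at position 4, error magnitude e = 6, c = [10, 12, 8, 6, 5].

Step 1: column multipliers v_i = (∏_{j≠i}(α_i − α_j))^{−1} mod 13.
  i = 1 (α = 11): (11−3)(11−6)(11−1)(11−5) = 8·5·10·6 = 2400 ≡ 8, so v_1 = 8^{−1} = 5 (mod 13).
  i = 2 (α = 3): (3−11)(3−6)(3−1)(3−5) = (−8)·(−3)·2·(−2) = −96 ≡ 8, so v_2 = 8^{−1} = 5 (mod 13).
  i = 3 (α = 6): (6−11)(6−3)(6−1)(6−5) = (−5)·3·5·1 = −75 ≡ 3, so v_3 = 3^{−1} = 9 (mod 13).
  i = 4 (α = 1): (1−11)(1−3)(1−6)(1−5) = (−10)·(−2)·(−5)·(−4) = 400 ≡ 10, so v_4 = 10^{−1} = 4 (mod 13).
  i = 5 (α = 5): (5−11)(5−3)(5−6)(5−1) = (−6)·2·(−1)·4 = 48 ≡ 9, so v_5 = 9^{−1} = 3 (mod 13).
  v = [5, 5, 9, 4, 3].
Step 2: syndromes of r = [10, 12, 8, 12, 5] (all sums mod 13).
  S_0 = Σ v_i r_i = 5·10 + 5·12 + 9·8 + 4·12 + 3·5 = 245 ≡ 11.
  S_1 = Σ v_i α_i r_i = 5·11·10 + 5·3·12 + 9·6·8 + 4·1·12 + 3·5·5 = 1285 ≡ 11.
  α_i^2 mod 13 = [4, 9, 10, 1, 12].
  S_2 = Σ v_i α_i^2 r_i = 5·4·10 + 5·9·12 + 9·10·8 + 4·1·12 + 3·12·5 = 1688 ≡ 11.
  S = (11, 11, 11) ≠ 0, so r is not a codeword (an error is present).
Step 3: locate the error. For a single error e at position i, S_ℓ = v_i·e·α_i^ℓ, so α_err = S_1/S_0.
  S_0^{−1} = 11^{−1} = 6 (mod 13), so α_err = 11·6 = 66 ≡ 1 = α_4. Error position i = 4.
  Consistency check: S_2/S_1 = 11·6 = 66 ≡ 1 = α_err ✓ (single-error assumption holds).
Step 4: error magnitude e = S_0/v_4 = S_0·∏_{j≠4}(α_4 − α_j) = 11·10 = 110 ≡ 6 (mod 13).
Step 5: correct position 4: c_4 = r_4 − e = 12 − 6 ≡ 6 (mod 13). Hence c = [10, 12, 8, 6, 5].
  Check: interpolating c through the α_i gives m(x) = 3 + 3·x (degree < 2) with m(α_i) = c_i for every i, so c is indeed a codeword.


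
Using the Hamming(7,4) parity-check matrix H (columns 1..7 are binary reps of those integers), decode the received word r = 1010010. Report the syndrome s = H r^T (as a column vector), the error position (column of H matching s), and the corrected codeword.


s = (1, 0, 0)^T, error position = 4, corrected codeword c = 1011010

Compute s = H r^T mod 2 one row at a time:
  s_1 = 0 + 0 + 1 + 0 = 1 ≡ 1 (mod 2).
  s_2 = 0 + 1 + 1 + 0 = 2 ≡ 0 (mod 2).
  s_3 = 1 + 1 + 0 + 0 = 2 ≡ 0 (mod 2).
s = (1, 0, 0)^T — this equals column 4 of H (binary 100), so error is at position 4.
Correct: flip bit 4 of r = 1010010 to get c = 1011010.


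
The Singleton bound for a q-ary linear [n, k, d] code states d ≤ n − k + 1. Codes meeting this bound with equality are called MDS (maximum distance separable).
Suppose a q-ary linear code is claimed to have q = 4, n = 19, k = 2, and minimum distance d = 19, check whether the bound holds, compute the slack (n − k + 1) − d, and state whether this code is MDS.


Singleton RHS = n − k + 1 = 18, slack = -1, bound violated (no such code; not MDS).

Singleton bound: d ≤ n − k + 1.
Here n = 19, k = 2, so n − k + 1 = 18.
Given d = 19, check d ≤ 18: NO.
Slack = (n − k + 1) − d = -1.
The slack is negative: d = 19 exceeds n − k + 1 = 18 by 1, so the Singleton bound is violated and no linear [19, 2, 19]_4 code can exist. In particular it is not MDS (MDS requires d = n − k + 1 exactly).
Description: the claimed parameters are [19, 2, 19]_4; such a code would be impossible (violates the Singleton bound).


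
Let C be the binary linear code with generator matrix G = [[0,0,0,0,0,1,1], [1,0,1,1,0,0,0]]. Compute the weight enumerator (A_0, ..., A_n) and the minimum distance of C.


Weight distribution: A_0 = 1, A_2 = 1, A_3 = 1, A_5 = 1. Minimum distance d = 2.

Enumerate all 2^2 = 4 messages m ∈ F_2^2.
For each, compute codeword c = mG in F_2^7, then tally its weight.
  m = 00 → c = 0000000, weight = 0.
  m = 10 → c = 0000011, weight = 2.
  m = 01 → c = 1011000, weight = 3.
  m = 11 → c = 1011011, weight = 5.
Tally weights:
  weight 0: 1 codewords.
  weight 2: 1 codewords.
  weight 3: 1 codewords.
  weight 5: 1 codewords.
Minimum distance d = smallest w > 0 with A_w > 0 = 2.
Sanity: Σ A_w = 4 = 2^2 = 4 ✓.


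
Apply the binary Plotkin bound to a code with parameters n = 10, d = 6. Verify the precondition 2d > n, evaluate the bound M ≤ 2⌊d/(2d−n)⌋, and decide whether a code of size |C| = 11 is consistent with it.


Plotkin bound M ≤ 6; given |C| = 11 > bound (violated).

Check applicability: 2d = 12, n = 10.
2d − n = 2 > 0, so Plotkin applies.
Compute d/(2d−n) = 6/2 ≈ 3.0000.
⌊d/(2d−n)⌋ = 3.
Plotkin bound: M ≤ 2·3 = 6.
Given |C| = 11, check: VIOLATED.
This |C| is above the Plotkin bound, so no binary code with n = 10, d = 6 and 11 codewords exists.


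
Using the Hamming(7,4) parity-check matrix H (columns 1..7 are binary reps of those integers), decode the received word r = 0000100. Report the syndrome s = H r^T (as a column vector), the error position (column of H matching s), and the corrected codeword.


s = (1, 0, 1)^T, error position = 5, corrected codeword c = 0000000

Compute s = H r^T mod 2 one row at a time:
  s_1 = 0 + 1 + 0 + 0 = 1 ≡ 1 (mod 2).
  s_2 = 0 + 0 + 0 + 0 = 0 ≡ 0 (mod 2).
  s_3 = 0 + 0 + 1 + 0 = 1 ≡ 1 (mod 2).
s = (1, 0, 1)^T — this equals column 5 of H (binary 101), so error is at position 5.
Correct: flip bit 5 of r = 0000100 to get c = 0000000.


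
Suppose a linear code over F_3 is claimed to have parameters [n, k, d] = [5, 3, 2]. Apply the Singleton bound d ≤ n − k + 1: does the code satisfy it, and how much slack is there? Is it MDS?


Singleton RHS = n − k + 1 = 3, slack = 1, bound satisfied, not MDS.

Singleton bound: d ≤ n − k + 1.
Here n = 5, k = 3, so n − k + 1 = 3.
Given d = 2, check d ≤ 3: YES.
Slack = (n − k + 1) − d = 1.
The code is NOT MDS (slack = 1 > 0).
Description: the claimed parameters are [5, 3, 2]_3; such a code would be non-MDS.


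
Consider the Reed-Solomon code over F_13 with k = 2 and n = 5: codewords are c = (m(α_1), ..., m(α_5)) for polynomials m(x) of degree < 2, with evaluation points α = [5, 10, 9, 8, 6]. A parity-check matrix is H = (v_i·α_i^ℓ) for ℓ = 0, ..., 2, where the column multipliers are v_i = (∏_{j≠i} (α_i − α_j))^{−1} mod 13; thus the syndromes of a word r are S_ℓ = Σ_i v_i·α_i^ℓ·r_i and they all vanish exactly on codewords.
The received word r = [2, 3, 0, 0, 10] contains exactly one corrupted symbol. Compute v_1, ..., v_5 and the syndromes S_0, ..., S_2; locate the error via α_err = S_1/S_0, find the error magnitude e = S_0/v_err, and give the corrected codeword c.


S = (5, 6, 2), error at position 3, error magnitude e = 5, c = [2, 3, 8, 0, 10].

Step 1: column multipliers v_i = (∏_{j≠i}(α_i − α_j))^{−1} mod 13.
  i = 1 (α = 5): (5−10)(5−9)(5−8)(5−6) = (−5)·(−4)·(−3)·(−1) = 60 ≡ 8, so v_1 = 8^{−1} = 5 (mod 13).
  i = 2 (α = 10): (10−5)(10−9)(10−8)(10−6) = 5·1·2·4 = 40 ≡ 1, so v_2 = 1^{−1} = 1 (mod 13).
  i = 3 (α = 9): (9−5)(9−10)(9−8)(9−6) = 4·(−1)·1·3 = −12 ≡ 1, so v_3 = 1^{−1} = 1 (mod 13).
  i = 4 (α = 8): (8−5)(8−10)(8−9)(8−6) = 3·(−2)·(−1)·2 = 12 ≡ 12, so v_4 = 12^{−1} = 12 (mod 13).
  i = 5 (α = 6): (6−5)(6−10)(6−9)(6−8) = 1·(−4)·(−3)·(−2) = −24 ≡ 2, so v_5 = 2^{−1} = 7 (mod 13).
  v = [5, 1, 1, 12, 7].
Step 2: syndromes of r = [2, 3, 0, 0, 10] (all sums mod 13).
  S_0 = Σ v_i r_i = 5·2 + 1·3 + 1·0 + 12·0 + 7·10 = 83 ≡ 5.
  S_1 = Σ v_i α_i r_i = 5·5·2 + 1·10·3 + 1·9·0 + 12·8·0 + 7·6·10 = 500 ≡ 6.
  α_i^2 mod 13 = [12, 9, 3, 12, 10].
  S_2 = Σ v_i α_i^2 r_i = 5·12·2 + 1·9·3 + 1·3·0 + 12·12·0 + 7·10·10 = 847 ≡ 2.
  S = (5, 6, 2) ≠ 0, so r is not a codeword (an error is present).
Step 3: locate the error. For a single error e at position i, S_ℓ = v_i·e·α_i^ℓ, so α_err = S_1/S_0.
  S_0^{−1} = 5^{−1} = 8 (mod 13), so α_err = 6·8 = 48 ≡ 9 = α_3. Error position i = 3.
  Consistency check: S_2/S_1 = 2·11 = 22 ≡ 9 = α_err ✓ (single-error assumption holds).
Step 4: error magnitude e = S_0/v_3 = S_0·∏_{j≠3}(α_3 − α_j) = 5·1 = 5 ≡ 5 (mod 13).
Step 5: correct position 3: c_3 = r_3 − e = 0 − 5 ≡ 8 (mod 13). Hence c = [2, 3, 8, 0, 10].
  Check: interpolating c through the α_i gives m(x) = 1 + 8·x (degree < 2) with m(α_i) = c_i for every i, so c is indeed a codeword.


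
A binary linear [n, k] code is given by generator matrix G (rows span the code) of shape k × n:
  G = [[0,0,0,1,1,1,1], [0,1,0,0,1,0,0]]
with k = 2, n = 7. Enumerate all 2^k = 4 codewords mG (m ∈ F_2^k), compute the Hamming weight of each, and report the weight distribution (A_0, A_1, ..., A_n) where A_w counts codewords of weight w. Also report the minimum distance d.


Weight distribution: A_0 = 1, A_2 = 1, A_4 = 2. Minimum distance d = 2.

Enumerate all 2^2 = 4 messages m ∈ F_2^2.
For each, compute codeword c = mG in F_2^7, then tally its weight.
  m = 00 → c = 0000000, weight = 0.
  m = 10 → c = 0001111, weight = 4.
  m = 01 → c = 0100100, weight = 2.
  m = 11 → c = 0101011, weight = 4.
Tally weights:
  weight 0: 1 codewords.
  weight 2: 1 codewords.
  weight 4: 2 codewords.
Minimum distance d = smallest w > 0 with A_w > 0 = 2.
Sanity: Σ A_w = 4 = 2^2 = 4 ✓.


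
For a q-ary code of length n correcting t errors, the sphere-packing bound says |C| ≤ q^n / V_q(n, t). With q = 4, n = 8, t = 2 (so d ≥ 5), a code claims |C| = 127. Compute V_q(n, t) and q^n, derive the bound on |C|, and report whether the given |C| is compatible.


V_q(n, t) = 277, q^n = 65536, Hamming bound = 236, |C| = 127 ≤ bound (satisfied).

Step 1: Compute V_q(n, t) = Σ_{j=0}^2 C(n, j) (q−1)^j.
  j = 0: C(8,0)·(3)^0 = 1·1 = 1.
  j = 1: C(8,1)·(3)^1 = 8·3 = 24.
  j = 2: C(8,2)·(3)^2 = 28·9 = 252.
  V_q(n, t) = 1 + 24 + 252 = 277.
Step 2: q^n = 4^8 = 65536.
Step 3: Hamming bound ⌊q^n / V_q(n,t)⌋ = ⌊65536/277⌋ = 236.
Step 4: Compare |C| = 127 to 236: satisfied.
The claimed |C| lies below the Hamming bound.


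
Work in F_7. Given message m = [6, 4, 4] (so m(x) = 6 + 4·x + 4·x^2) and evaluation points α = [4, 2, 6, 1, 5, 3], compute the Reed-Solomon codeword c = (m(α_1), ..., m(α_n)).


c = [2, 2, 6, 0, 0, 5]

Message polynomial: m(x) = 6 + 4·x + 4·x^2 (mod 7).
For each evaluation point α_i, compute m(α_i) mod 7:
  α_1 = 4: Horner steps 4 → 6 → 2, so m(4) = 2.
  α_2 = 2: Horner steps 4 → 5 → 2, so m(2) = 2.
  α_3 = 6: Horner steps 4 → 0 → 6, so m(6) = 6.
  α_4 = 1: Horner steps 4 → 1 → 0, so m(1) = 0.
  α_5 = 5: Horner steps 4 → 3 → 0, so m(5) = 0.
  α_6 = 3: Horner steps 4 → 2 → 5, so m(3) = 5.
Codeword c = [2, 2, 6, 0, 0, 5] ∈ F_7^6.


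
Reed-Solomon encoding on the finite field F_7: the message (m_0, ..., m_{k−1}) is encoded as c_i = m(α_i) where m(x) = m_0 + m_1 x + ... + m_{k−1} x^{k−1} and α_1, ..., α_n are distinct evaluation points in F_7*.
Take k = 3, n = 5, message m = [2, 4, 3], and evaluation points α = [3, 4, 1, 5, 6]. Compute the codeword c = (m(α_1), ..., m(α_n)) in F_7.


c = [6, 3, 2, 6, 1]

Message polynomial: m(x) = 2 + 4·x + 3·x^2 (mod 7).
For each evaluation point α_i, compute m(α_i) mod 7:
  α_1 = 3: Horner steps 3 → 6 → 6, so m(3) = 6.
  α_2 = 4: Horner steps 3 → 2 → 3, so m(4) = 3.
  α_3 = 1: Horner steps 3 → 0 → 2, so m(1) = 2.
  α_4 = 5: Horner steps 3 → 5 → 6, so m(5) = 6.
  α_5 = 6: Horner steps 3 → 1 → 1, so m(6) = 1.
Codeword c = [6, 3, 2, 6, 1] ∈ F_7^5.


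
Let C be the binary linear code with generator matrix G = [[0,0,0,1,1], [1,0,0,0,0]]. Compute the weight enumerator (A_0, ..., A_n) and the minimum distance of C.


Weight distribution: A_0 = 1, A_1 = 1, A_2 = 1, A_3 = 1. Minimum distance d = 1.

Enumerate all 2^2 = 4 messages m ∈ F_2^2.
For each, compute codeword c = mG in F_2^5, then tally its weight.
  m = 00 → c = 00000, weight = 0.
  m = 10 → c = 00011, weight = 2.
  m = 01 → c = 10000, weight = 1.
  m = 11 → c = 10011, weight = 3.
Tally weights:
  weight 0: 1 codewords.
  weight 1: 1 codewords.
  weight 2: 1 codewords.
  weight 3: 1 codewords.
Minimum distance d = smallest w > 0 with A_w > 0 = 1.
Sanity: Σ A_w = 4 = 2^2 = 4 ✓.


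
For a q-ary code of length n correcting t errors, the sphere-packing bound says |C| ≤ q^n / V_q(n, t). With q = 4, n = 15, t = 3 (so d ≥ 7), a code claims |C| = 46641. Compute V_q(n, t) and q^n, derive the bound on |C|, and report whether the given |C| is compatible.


V_q(n, t) = 13276, q^n = 1073741824, Hamming bound = 80878, |C| = 46641 ≤ bound (satisfied).

Step 1: Compute V_q(n, t) = Σ_{j=0}^3 C(n, j) (q−1)^j.
  j = 0: C(15,0)·(3)^0 = 1·1 = 1.
  j = 1: C(15,1)·(3)^1 = 15·3 = 45.
  j = 2: C(15,2)·(3)^2 = 105·9 = 945.
  j = 3: C(15,3)·(3)^3 = 455·27 = 12285.
  V_q(n, t) = 1 + 45 + 945 + 12285 = 13276.
Step 2: q^n = 4^15 = 1073741824.
Step 3: Hamming bound ⌊q^n / V_q(n,t)⌋ = ⌊1073741824/13276⌋ = 80878.
Step 4: Compare |C| = 46641 to 80878: satisfied.
The claimed |C| lies below the Hamming bound.


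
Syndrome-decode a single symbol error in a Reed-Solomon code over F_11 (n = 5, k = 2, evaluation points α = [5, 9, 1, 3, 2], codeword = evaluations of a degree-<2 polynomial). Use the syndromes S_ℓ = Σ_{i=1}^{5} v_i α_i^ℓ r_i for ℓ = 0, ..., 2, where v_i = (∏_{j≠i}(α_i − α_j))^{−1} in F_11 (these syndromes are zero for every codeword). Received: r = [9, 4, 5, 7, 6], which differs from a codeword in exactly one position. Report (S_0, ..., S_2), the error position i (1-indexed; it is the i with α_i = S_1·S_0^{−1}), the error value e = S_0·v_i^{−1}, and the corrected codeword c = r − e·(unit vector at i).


S = (1, 9, 4), error at position 2, error magnitude e = 2, c = [9, 2, 5, 7, 6].

Step 1: column multipliers v_i = (∏_{j≠i}(α_i − α_j))^{−1} mod 11.
  i = 1 (α = 5): (5−9)(5−1)(5−3)(5−2) = (−4)·4·2·3 = −96 ≡ 3, so v_1 = 3^{−1} = 4 (mod 11).
  i = 2 (α = 9): (9−5)(9−1)(9−3)(9−2) = 4·8·6·7 = 1344 ≡ 2, so v_2 = 2^{−1} = 6 (mod 11).
  i = 3 (α = 1): (1−5)(1−9)(1−3)(1−2) = (−4)·(−8)·(−2)·(−1) = 64 ≡ 9, so v_3 = 9^{−1} = 5 (mod 11).
  i = 4 (α = 3): (3−5)(3−9)(3−1)(3−2) = (−2)·(−6)·2·1 = 24 ≡ 2, so v_4 = 2^{−1} = 6 (mod 11).
  i = 5 (α = 2): (2−5)(2−9)(2−1)(2−3) = (−3)·(−7)·1·(−1) = −21 ≡ 1, so v_5 = 1^{−1} = 1 (mod 11).
  v = [4, 6, 5, 6, 1].
Step 2: syndromes of r = [9, 4, 5, 7, 6] (all sums mod 11).
  S_0 = Σ v_i r_i = 4·9 + 6·4 + 5·5 + 6·7 + 1·6 = 133 ≡ 1.
  S_1 = Σ v_i α_i r_i = 4·5·9 + 6·9·4 + 5·1·5 + 6·3·7 + 1·2·6 = 559 ≡ 9.
  α_i^2 mod 11 = [3, 4, 1, 9, 4].
  S_2 = Σ v_i α_i^2 r_i = 4·3·9 + 6·4·4 + 5·1·5 + 6·9·7 + 1·4·6 = 631 ≡ 4.
  S = (1, 9, 4) ≠ 0, so r is not a codeword (an error is present).
Step 3: locate the error. For a single error e at position i, S_ℓ = v_i·e·α_i^ℓ, so α_err = S_1/S_0.
  S_0^{−1} = 1^{−1} = 1 (mod 11), so α_err = 9·1 = 9 ≡ 9 = α_2. Error position i = 2.
  Consistency check: S_2/S_1 = 4·5 = 20 ≡ 9 = α_err ✓ (single-error assumption holds).
Step 4: error magnitude e = S_0/v_2 = S_0·∏_{j≠2}(α_2 − α_j) = 1·2 = 2 ≡ 2 (mod 11).
Step 5: correct position 2: c_2 = r_2 − e = 4 − 2 ≡ 2 (mod 11). Hence c = [9, 2, 5, 7, 6].
  Check: interpolating c through the α_i gives m(x) = 4 + 1·x (degree < 2) with m(α_i) = c_i for every i, so c is indeed a codeword.


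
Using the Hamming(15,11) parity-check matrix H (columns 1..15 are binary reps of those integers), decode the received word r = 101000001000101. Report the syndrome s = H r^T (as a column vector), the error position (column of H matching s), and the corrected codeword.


s = (1, 0, 0, 1)^T, error position = 9, corrected codeword c = 101000000000101

Compute s = H r^T mod 2 one row at a time:
  s_1 = 0 + 1 + 0 + 0 + 0 + 1 + 0 + 1 = 3 ≡ 1 (mod 2).
  s_2 = 0 + 0 + 0 + 0 + 0 + 1 + 0 + 1 = 2 ≡ 0 (mod 2).
  s_3 = 0 + 1 + 0 + 0 + 0 + 0 + 0 + 1 = 2 ≡ 0 (mod 2).
  s_4 = 1 + 1 + 0 + 0 + 1 + 0 + 1 + 1 = 5 ≡ 1 (mod 2).
s = (1, 0, 0, 1)^T — this equals column 9 of H (binary 1001), so error is at position 9.
Correct: flip bit 9 of r = 101000001000101 to get c = 101000000000101.


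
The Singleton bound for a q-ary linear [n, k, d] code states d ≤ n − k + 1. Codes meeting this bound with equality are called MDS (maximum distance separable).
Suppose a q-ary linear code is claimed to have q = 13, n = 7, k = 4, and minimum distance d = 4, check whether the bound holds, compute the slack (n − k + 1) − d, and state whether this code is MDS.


Singleton RHS = n − k + 1 = 4, slack = 0, bound satisfied, MDS.

Singleton bound: d ≤ n − k + 1.
Here n = 7, k = 4, so n − k + 1 = 4.
Given d = 4, check d ≤ 4: YES.
Slack = (n − k + 1) − d = 0.
The code is MDS (slack = 0).
Description: the claimed parameters are [7, 4, 4]_13; such a code would be MDS (meets Singleton bound).


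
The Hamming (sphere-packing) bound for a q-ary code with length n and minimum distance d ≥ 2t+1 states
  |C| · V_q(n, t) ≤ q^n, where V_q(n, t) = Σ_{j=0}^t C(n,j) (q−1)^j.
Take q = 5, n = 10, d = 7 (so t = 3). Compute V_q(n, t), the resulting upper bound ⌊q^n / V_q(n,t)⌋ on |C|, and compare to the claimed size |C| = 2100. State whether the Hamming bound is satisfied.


V_q(n, t) = 8441, q^n = 9765625, Hamming bound = 1156, |C| = 2100 > bound (violated).

Step 1: Compute V_q(n, t) = Σ_{j=0}^3 C(n, j) (q−1)^j.
  j = 0: C(10,0)·(4)^0 = 1·1 = 1.
  j = 1: C(10,1)·(4)^1 = 10·4 = 40.
  j = 2: C(10,2)·(4)^2 = 45·16 = 720.
  j = 3: C(10,3)·(4)^3 = 120·64 = 7680.
  V_q(n, t) = 1 + 40 + 720 + 7680 = 8441.
Step 2: q^n = 5^10 = 9765625.
Step 3: Hamming bound ⌊q^n / V_q(n,t)⌋ = ⌊9765625/8441⌋ = 1156.
Step 4: Compare |C| = 2100 to 1156: violated.
The claimed |C| lies above the Hamming bound, so no 5-ary code of length 10 with d ≥ 7 can have 2100 codewords.


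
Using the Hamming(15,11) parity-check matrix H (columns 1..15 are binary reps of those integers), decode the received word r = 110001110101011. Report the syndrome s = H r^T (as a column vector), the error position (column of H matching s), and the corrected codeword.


s = (1, 1, 0, 1)^T, error position = 13, corrected codeword c = 110001110101111

Compute s = H r^T mod 2 one row at a time:
  s_1 = 1 + 0 + 1 + 0 + 1 + 0 + 1 + 1 = 5 ≡ 1 (mod 2).
  s_2 = 0 + 0 + 1 + 1 + 1 + 0 + 1 + 1 = 5 ≡ 1 (mod 2).
  s_3 = 1 + 0 + 1 + 1 + 1 + 0 + 1 + 1 = 6 ≡ 0 (mod 2).
  s_4 = 1 + 0 + 0 + 1 + 0 + 0 + 0 + 1 = 3 ≡ 1 (mod 2).
s = (1, 1, 0, 1)^T — this equals column 13 of H (binary 1101), so error is at position 13.
Correct: flip bit 13 of r = 110001110101011 to get c = 110001110101111.


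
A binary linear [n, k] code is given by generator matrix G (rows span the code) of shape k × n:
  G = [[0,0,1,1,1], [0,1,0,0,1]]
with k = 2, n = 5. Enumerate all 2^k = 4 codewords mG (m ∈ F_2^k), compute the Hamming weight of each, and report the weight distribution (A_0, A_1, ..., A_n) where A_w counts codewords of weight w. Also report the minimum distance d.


Weight distribution: A_0 = 1, A_2 = 1, A_3 = 2. Minimum distance d = 2.

Enumerate all 2^2 = 4 messages m ∈ F_2^2.
For each, compute codeword c = mG in F_2^5, then tally its weight.
  m = 00 → c = 00000, weight = 0.
  m = 10 → c = 00111, weight = 3.
  m = 01 → c = 01001, weight = 2.
  m = 11 → c = 01110, weight = 3.
Tally weights:
  weight 0: 1 codewords.
  weight 2: 1 codewords.
  weight 3: 2 codewords.
Minimum distance d = smallest w > 0 with A_w > 0 = 2.
Sanity: Σ A_w = 4 = 2^2 = 4 ✓.


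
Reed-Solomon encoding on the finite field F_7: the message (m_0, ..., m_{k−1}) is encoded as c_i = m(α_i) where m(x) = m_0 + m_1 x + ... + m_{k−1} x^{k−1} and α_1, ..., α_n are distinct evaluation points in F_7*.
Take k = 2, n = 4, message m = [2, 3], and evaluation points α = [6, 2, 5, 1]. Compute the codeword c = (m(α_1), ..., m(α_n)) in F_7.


c = [6, 1, 3, 5]

Message polynomial: m(x) = 2 + 3·x (mod 7).
For each evaluation point α_i, compute m(α_i) mod 7:
  α_1 = 6: Horner steps 3 → 6, so m(6) = 6.
  α_2 = 2: Horner steps 3 → 1, so m(2) = 1.
  α_3 = 5: Horner steps 3 → 3, so m(5) = 3.
  α_4 = 1: Horner steps 3 → 5, so m(1) = 5.
Codeword c = [6, 1, 3, 5] ∈ F_7^4.


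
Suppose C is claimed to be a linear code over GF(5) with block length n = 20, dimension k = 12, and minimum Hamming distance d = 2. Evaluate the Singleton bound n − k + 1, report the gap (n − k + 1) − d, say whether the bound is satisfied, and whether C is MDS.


Singleton RHS = n − k + 1 = 9, slack = 7, bound satisfied, not MDS.

Singleton bound: d ≤ n − k + 1.
Here n = 20, k = 12, so n − k + 1 = 9.
Given d = 2, check d ≤ 9: YES.
Slack = (n − k + 1) − d = 7.
The code is NOT MDS (slack = 7 > 0).
Description: the claimed parameters are [20, 12, 2]_5; such a code would be non-MDS.


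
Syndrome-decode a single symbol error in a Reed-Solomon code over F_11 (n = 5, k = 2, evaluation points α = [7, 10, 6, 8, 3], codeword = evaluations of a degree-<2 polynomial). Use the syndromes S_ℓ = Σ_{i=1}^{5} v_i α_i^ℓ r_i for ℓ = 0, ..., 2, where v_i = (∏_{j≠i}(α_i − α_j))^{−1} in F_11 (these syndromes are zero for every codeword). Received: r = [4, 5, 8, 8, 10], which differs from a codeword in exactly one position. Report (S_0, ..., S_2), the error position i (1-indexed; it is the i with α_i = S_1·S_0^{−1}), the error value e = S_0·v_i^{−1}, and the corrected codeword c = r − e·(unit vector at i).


S = (7, 9, 10), error at position 3, error magnitude e = 8, c = [4, 5, 0, 8, 10].

Step 1: column multipliers v_i = (∏_{j≠i}(α_i − α_j))^{−1} mod 11.
  i = 1 (α = 7): (7−10)(7−6)(7−8)(7−3) = (−3)·1·(−1)·4 = 12 ≡ 1, so v_1 = 1^{−1} = 1 (mod 11).
  i = 2 (α = 10): (10−7)(10−6)(10−8)(10−3) = 3·4·2·7 = 168 ≡ 3, so v_2 = 3^{−1} = 4 (mod 11).
  i = 3 (α = 6): (6−7)(6−10)(6−8)(6−3) = (−1)·(−4)·(−2)·3 = −24 ≡ 9, so v_3 = 9^{−1} = 5 (mod 11).
  i = 4 (α = 8): (8−7)(8−10)(8−6)(8−3) = 1·(−2)·2·5 = −20 ≡ 2, so v_4 = 2^{−1} = 6 (mod 11).
  i = 5 (α = 3): (3−7)(3−10)(3−6)(3−8) = (−4)·(−7)·(−3)·(−5) = 420 ≡ 2, so v_5 = 2^{−1} = 6 (mod 11).
  v = [1, 4, 5, 6, 6].
Step 2: syndromes of r = [4, 5, 8, 8, 10] (all sums mod 11).
  S_0 = Σ v_i r_i = 1·4 + 4·5 + 5·8 + 6·8 + 6·10 = 172 ≡ 7.
  S_1 = Σ v_i α_i r_i = 1·7·4 + 4·10·5 + 5·6·8 + 6·8·8 + 6·3·10 = 1032 ≡ 9.
  α_i^2 mod 11 = [5, 1, 3, 9, 9].
  S_2 = Σ v_i α_i^2 r_i = 1·5·4 + 4·1·5 + 5·3·8 + 6·9·8 + 6·9·10 = 1132 ≡ 10.
  S = (7, 9, 10) ≠ 0, so r is not a codeword (an error is present).
Step 3: locate the error. For a single error e at position i, S_ℓ = v_i·e·α_i^ℓ, so α_err = S_1/S_0.
  S_0^{−1} = 7^{−1} = 8 (mod 11), so α_err = 9·8 = 72 ≡ 6 = α_3. Error position i = 3.
  Consistency check: S_2/S_1 = 10·5 = 50 ≡ 6 = α_err ✓ (single-error assumption holds).
Step 4: error magnitude e = S_0/v_3 = S_0·∏_{j≠3}(α_3 − α_j) = 7·9 = 63 ≡ 8 (mod 11).
Step 5: correct position 3: c_3 = r_3 − e = 8 − 8 ≡ 0 (mod 11). Hence c = [4, 5, 0, 8, 10].
  Check: interpolating c through the α_i gives m(x) = 9 + 4·x (degree < 2) with m(α_i) = c_i for every i, so c is indeed a codeword.


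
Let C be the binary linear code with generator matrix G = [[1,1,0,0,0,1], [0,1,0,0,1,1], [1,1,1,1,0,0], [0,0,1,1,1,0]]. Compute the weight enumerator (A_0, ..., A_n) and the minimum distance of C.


Weight distribution: A_0 = 1, A_1 = 1, A_2 = 3, A_3 = 6, A_4 = 3, A_5 = 1, A_6 = 1. Minimum distance d = 1.

Enumerate all 2^4 = 16 messages m ∈ F_2^4.
For each, compute codeword c = mG in F_2^6, then tally its weight.
  m = 0000 → c = 000000, weight = 0.
  m = 1000 → c = 110001, weight = 3.
  m = 0100 → c = 010011, weight = 3.
  m = 1100 → c = 100010, weight = 2.
  m = 0010 → c = 111100, weight = 4.
  m = 1010 → c = 001101, weight = 3.
  m = 0110 → c = 101111, weight = 5.
  m = 1110 → c = 011110, weight = 4.
  m = 0001 → c = 001110, weight = 3.
  m = 1001 → c = 111111, weight = 6.
  m = 0101 → c = 011101, weight = 4.
  m = 1101 → c = 101100, weight = 3.
  m = 0011 → c = 110010, weight = 3.
  m = 1011 → c = 000011, weight = 2.
  m = 0111 → c = 100001, weight = 2.
  m = 1111 → c = 010000, weight = 1.
Tally weights:
  weight 0: 1 codewords.
  weight 1: 1 codewords.
  weight 2: 3 codewords.
  weight 3: 6 codewords.
  weight 4: 3 codewords.
  weight 5: 1 codewords.
  weight 6: 1 codewords.
Minimum distance d = smallest w > 0 with A_w > 0 = 1.
Sanity: Σ A_w = 16 = 2^4 = 16 ✓.


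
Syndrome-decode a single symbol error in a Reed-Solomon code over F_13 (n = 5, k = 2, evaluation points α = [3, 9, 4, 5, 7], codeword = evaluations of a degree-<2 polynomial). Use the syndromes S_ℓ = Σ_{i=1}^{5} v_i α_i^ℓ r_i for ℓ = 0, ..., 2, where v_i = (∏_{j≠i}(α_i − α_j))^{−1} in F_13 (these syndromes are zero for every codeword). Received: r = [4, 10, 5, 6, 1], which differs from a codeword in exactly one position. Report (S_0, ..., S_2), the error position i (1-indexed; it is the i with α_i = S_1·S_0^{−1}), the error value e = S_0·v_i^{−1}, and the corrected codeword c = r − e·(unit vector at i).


S = (8, 4, 2), error at position 5, error magnitude e = 6, c = [4, 10, 5, 6, 8].

Step 1: column multipliers v_i = (∏_{j≠i}(α_i − α_j))^{−1} mod 13.
  i = 1 (α = 3): (3−9)(3−4)(3−5)(3−7) = (−6)·(−1)·(−2)·(−4) = 48 ≡ 9, so v_1 = 9^{−1} = 3 (mod 13).
  i = 2 (α = 9): (9−3)(9−4)(9−5)(9−7) = 6·5·4·2 = 240 ≡ 6, so v_2 = 6^{−1} = 11 (mod 13).
  i = 3 (α = 4): (4−3)(4−9)(4−5)(4−7) = 1·(−5)·(−1)·(−3) = −15 ≡ 11, so v_3 = 11^{−1} = 6 (mod 13).
  i = 4 (α = 5): (5−3)(5−9)(5−4)(5−7) = 2·(−4)·1·(−2) = 16 ≡ 3, so v_4 = 3^{−1} = 9 (mod 13).
  i = 5 (α = 7): (7−3)(7−9)(7−4)(7−5) = 4·(−2)·3·2 = −48 ≡ 4, so v_5 = 4^{−1} = 10 (mod 13).
  v = [3, 11, 6, 9, 10].
Step 2: syndromes of r = [4, 10, 5, 6, 1] (all sums mod 13).
  S_0 = Σ v_i r_i = 3·4 + 11·10 + 6·5 + 9·6 + 10·1 = 216 ≡ 8.
  S_1 = Σ v_i α_i r_i = 3·3·4 + 11·9·10 + 6·4·5 + 9·5·6 + 10·7·1 = 1486 ≡ 4.
  α_i^2 mod 13 = [9, 3, 3, 12, 10].
  S_2 = Σ v_i α_i^2 r_i = 3·9·4 + 11·3·10 + 6·3·5 + 9·12·6 + 10·10·1 = 1276 ≡ 2.
  S = (8, 4, 2) ≠ 0, so r is not a codeword (an error is present).
Step 3: locate the error. For a single error e at position i, S_ℓ = v_i·e·α_i^ℓ, so α_err = S_1/S_0.
  S_0^{−1} = 8^{−1} = 5 (mod 13), so α_err = 4·5 = 20 ≡ 7 = α_5. Error position i = 5.
  Consistency check: S_2/S_1 = 2·10 = 20 ≡ 7 = α_err ✓ (single-error assumption holds).
Step 4: error magnitude e = S_0/v_5 = S_0·∏_{j≠5}(α_5 − α_j) = 8·4 = 32 ≡ 6 (mod 13).
Step 5: correct position 5: c_5 = r_5 − e = 1 − 6 ≡ 8 (mod 13). Hence c = [4, 10, 5, 6, 8].
  Check: interpolating c through the α_i gives m(x) = 1 + 1·x (degree < 2) with m(α_i) = c_i for every i, so c is indeed a codeword.


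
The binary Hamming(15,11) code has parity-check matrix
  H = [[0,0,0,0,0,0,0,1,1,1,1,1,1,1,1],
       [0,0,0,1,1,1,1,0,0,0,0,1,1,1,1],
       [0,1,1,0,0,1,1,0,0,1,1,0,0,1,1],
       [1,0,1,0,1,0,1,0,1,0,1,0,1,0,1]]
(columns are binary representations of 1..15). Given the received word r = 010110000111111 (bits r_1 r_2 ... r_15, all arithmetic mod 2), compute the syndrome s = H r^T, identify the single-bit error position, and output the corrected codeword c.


s = (0, 0, 1, 0)^T, error position = 2, corrected codeword c = 000110000111111

Compute s = H r^T mod 2 one row at a time:
  s_1 = 0 + 0 + 1 + 1 + 1 + 1 + 1 + 1 = 6 ≡ 0 (mod 2).
  s_2 = 1 + 1 + 0 + 0 + 1 + 1 + 1 + 1 = 6 ≡ 0 (mod 2).
  s_3 = 1 + 0 + 0 + 0 + 1 + 1 + 1 + 1 = 5 ≡ 1 (mod 2).
  s_4 = 0 + 0 + 1 + 0 + 0 + 1 + 1 + 1 = 4 ≡ 0 (mod 2).
s = (0, 0, 1, 0)^T — this equals column 2 of H (binary 0010), so error is at position 2.
Correct: flip bit 2 of r = 010110000111111 to get c = 000110000111111.


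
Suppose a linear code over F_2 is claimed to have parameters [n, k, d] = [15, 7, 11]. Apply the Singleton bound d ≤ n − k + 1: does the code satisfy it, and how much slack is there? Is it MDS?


Singleton RHS = n − k + 1 = 9, slack = -2, bound violated (no such code; not MDS).

Singleton bound: d ≤ n − k + 1.
Here n = 15, k = 7, so n − k + 1 = 9.
Given d = 11, check d ≤ 9: NO.
Slack = (n − k + 1) − d = -2.
The slack is negative: d = 11 exceeds n − k + 1 = 9 by 2, so the Singleton bound is violated and no linear [15, 7, 11]_2 code can exist. In particular it is not MDS (MDS requires d = n − k + 1 exactly).
Description: the claimed parameters are [15, 7, 11]_2; such a code would be impossible (violates the Singleton bound).


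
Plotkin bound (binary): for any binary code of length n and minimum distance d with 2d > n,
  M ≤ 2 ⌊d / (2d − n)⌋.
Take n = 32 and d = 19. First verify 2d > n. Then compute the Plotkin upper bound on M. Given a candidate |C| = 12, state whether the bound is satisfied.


Plotkin bound M ≤ 6; given |C| = 12 > bound (violated).

Check applicability: 2d = 38, n = 32.
2d − n = 6 > 0, so Plotkin applies.
Compute d/(2d−n) = 19/6 ≈ 3.1667.
⌊d/(2d−n)⌋ = 3.
Plotkin bound: M ≤ 2·3 = 6.
Given |C| = 12, check: VIOLATED.
This |C| is above the Plotkin bound, so no binary code with n = 32, d = 19 and 12 codewords exists.


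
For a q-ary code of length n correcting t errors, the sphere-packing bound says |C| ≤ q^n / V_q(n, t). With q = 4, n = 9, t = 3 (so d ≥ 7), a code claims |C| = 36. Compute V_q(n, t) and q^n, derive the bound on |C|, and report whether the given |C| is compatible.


V_q(n, t) = 2620, q^n = 262144, Hamming bound = 100, |C| = 36 ≤ bound (satisfied).

Step 1: Compute V_q(n, t) = Σ_{j=0}^3 C(n, j) (q−1)^j.
  j = 0: C(9,0)·(3)^0 = 1·1 = 1.
  j = 1: C(9,1)·(3)^1 = 9·3 = 27.
  j = 2: C(9,2)·(3)^2 = 36·9 = 324.
  j = 3: C(9,3)·(3)^3 = 84·27 = 2268.
  V_q(n, t) = 1 + 27 + 324 + 2268 = 2620.
Step 2: q^n = 4^9 = 262144.
Step 3: Hamming bound ⌊q^n / V_q(n,t)⌋ = ⌊262144/2620⌋ = 100.
Step 4: Compare |C| = 36 to 100: satisfied.
The claimed |C| lies below the Hamming bound.


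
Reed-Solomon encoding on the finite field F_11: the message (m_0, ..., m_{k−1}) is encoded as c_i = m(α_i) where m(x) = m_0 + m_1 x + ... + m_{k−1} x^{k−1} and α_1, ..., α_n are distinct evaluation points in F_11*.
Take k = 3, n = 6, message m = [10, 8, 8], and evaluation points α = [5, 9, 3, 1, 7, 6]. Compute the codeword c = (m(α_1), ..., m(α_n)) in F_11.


c = [8, 4, 7, 4, 7, 5]

Message polynomial: m(x) = 10 + 8·x + 8·x^2 (mod 11).
For each evaluation point α_i, compute m(α_i) mod 11:
  α_1 = 5: Horner steps 8 → 4 → 8, so m(5) = 8.
  α_2 = 9: Horner steps 8 → 3 → 4, so m(9) = 4.
  α_3 = 3: Horner steps 8 → 10 → 7, so m(3) = 7.
  α_4 = 1: Horner steps 8 → 5 → 4, so m(1) = 4.
  α_5 = 7: Horner steps 8 → 9 → 7, so m(7) = 7.
  α_6 = 6: Horner steps 8 → 1 → 5, so m(6) = 5.
Codeword c = [8, 4, 7, 4, 7, 5] ∈ F_11^6.


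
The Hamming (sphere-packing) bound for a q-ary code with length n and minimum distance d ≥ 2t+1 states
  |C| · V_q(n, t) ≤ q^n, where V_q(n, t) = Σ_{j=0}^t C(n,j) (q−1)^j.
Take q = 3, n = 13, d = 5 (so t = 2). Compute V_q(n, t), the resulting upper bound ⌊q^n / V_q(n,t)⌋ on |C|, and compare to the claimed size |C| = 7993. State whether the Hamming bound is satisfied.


V_q(n, t) = 339, q^n = 1594323, Hamming bound = 4703, |C| = 7993 > bound (violated).

Step 1: Compute V_q(n, t) = Σ_{j=0}^2 C(n, j) (q−1)^j.
  j = 0: C(13,0)·(2)^0 = 1·1 = 1.
  j = 1: C(13,1)·(2)^1 = 13·2 = 26.
  j = 2: C(13,2)·(2)^2 = 78·4 = 312.
  V_q(n, t) = 1 + 26 + 312 = 339.
Step 2: q^n = 3^13 = 1594323.
Step 3: Hamming bound ⌊q^n / V_q(n,t)⌋ = ⌊1594323/339⌋ = 4703.
Step 4: Compare |C| = 7993 to 4703: violated.
The claimed |C| lies above the Hamming bound, so no 3-ary code of length 13 with d ≥ 5 can have 7993 codewords.


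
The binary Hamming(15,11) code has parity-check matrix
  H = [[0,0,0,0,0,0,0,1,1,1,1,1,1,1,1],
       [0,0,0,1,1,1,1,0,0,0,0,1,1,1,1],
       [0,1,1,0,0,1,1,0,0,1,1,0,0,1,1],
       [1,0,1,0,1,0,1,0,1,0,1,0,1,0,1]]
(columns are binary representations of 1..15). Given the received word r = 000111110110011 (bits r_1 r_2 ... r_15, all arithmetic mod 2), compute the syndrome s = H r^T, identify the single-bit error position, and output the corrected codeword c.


s = (1, 0, 0, 0)^T, error position = 8, corrected codeword c = 000111100110011

Compute s = H r^T mod 2 one row at a time:
  s_1 = 1 + 0 + 1 + 1 + 0 + 0 + 1 + 1 = 5 ≡ 1 (mod 2).
  s_2 = 1 + 1 + 1 + 1 + 0 + 0 + 1 + 1 = 6 ≡ 0 (mod 2).
  s_3 = 0 + 0 + 1 + 1 + 1 + 1 + 1 + 1 = 6 ≡ 0 (mod 2).
  s_4 = 0 + 0 + 1 + 1 + 0 + 1 + 0 + 1 = 4 ≡ 0 (mod 2).
s = (1, 0, 0, 0)^T — this equals column 8 of H (binary 1000), so error is at position 8.
Correct: flip bit 8 of r = 000111110110011 to get c = 000111100110011.


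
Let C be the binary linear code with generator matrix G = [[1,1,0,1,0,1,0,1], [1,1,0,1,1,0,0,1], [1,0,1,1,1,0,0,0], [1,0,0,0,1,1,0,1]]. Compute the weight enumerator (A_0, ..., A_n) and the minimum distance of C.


Weight distribution: A_0 = 1, A_2 = 2, A_3 = 4, A_4 = 5, A_5 = 4. Minimum distance d = 2.

Enumerate all 2^4 = 16 messages m ∈ F_2^4.
For each, compute codeword c = mG in F_2^8, then tally its weight.
  m = 0000 → c = 00000000, weight = 0.
  m = 1000 → c = 11010101, weight = 5.
  m = 0100 → c = 11011001, weight = 5.
  m = 1100 → c = 00001100, weight = 2.
  m = 0010 → c = 10111000, weight = 4.
  m = 1010 → c = 01101101, weight = 5.
  m = 0110 → c = 01100001, weight = 3.
  m = 1110 → c = 10110100, weight = 4.
  m = 0001 → c = 10001101, weight = 4.
  m = 1001 → c = 01011000, weight = 3.
  m = 0101 → c = 01010100, weight = 3.
  m = 1101 → c = 10000001, weight = 2.
  m = 0011 → c = 00110101, weight = 4.
  m = 1011 → c = 11100000, weight = 3.
  m = 0111 → c = 11101100, weight = 5.
  m = 1111 → c = 00111001, weight = 4.
Tally weights:
  weight 0: 1 codewords.
  weight 2: 2 codewords.
  weight 3: 4 codewords.
  weight 4: 5 codewords.
  weight 5: 4 codewords.
Minimum distance d = smallest w > 0 with A_w > 0 = 2.
Sanity: Σ A_w = 16 = 2^4 = 16 ✓.


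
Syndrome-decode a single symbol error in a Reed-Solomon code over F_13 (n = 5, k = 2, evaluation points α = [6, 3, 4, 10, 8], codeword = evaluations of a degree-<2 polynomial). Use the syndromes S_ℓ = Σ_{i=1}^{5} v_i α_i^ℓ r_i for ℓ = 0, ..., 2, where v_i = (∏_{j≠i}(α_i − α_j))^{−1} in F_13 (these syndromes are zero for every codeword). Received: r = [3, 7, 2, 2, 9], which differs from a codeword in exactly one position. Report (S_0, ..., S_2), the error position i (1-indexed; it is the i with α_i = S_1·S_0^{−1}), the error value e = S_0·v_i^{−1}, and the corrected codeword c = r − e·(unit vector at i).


S = (11, 5, 7), error at position 3, error magnitude e = 5, c = [3, 7, 10, 2, 9].

Step 1: column multipliers v_i = (∏_{j≠i}(α_i − α_j))^{−1} mod 13.
  i = 1 (α = 6): (6−3)(6−4)(6−10)(6−8) = 3·2·(−4)·(−2) = 48 ≡ 9, so v_1 = 9^{−1} = 3 (mod 13).
  i = 2 (α = 3): (3−6)(3−4)(3−10)(3−8) = (−3)·(−1)·(−7)·(−5) = 105 ≡ 1, so v_2 = 1^{−1} = 1 (mod 13).
  i = 3 (α = 4): (4−6)(4−3)(4−10)(4−8) = (−2)·1·(−6)·(−4) = −48 ≡ 4, so v_3 = 4^{−1} = 10 (mod 13).
  i = 4 (α = 10): (10−6)(10−3)(10−4)(10−8) = 4·7·6·2 = 336 ≡ 11, so v_4 = 11^{−1} = 6 (mod 13).
  i = 5 (α = 8): (8−6)(8−3)(8−4)(8−10) = 2·5·4·(−2) = −80 ≡ 11, so v_5 = 11^{−1} = 6 (mod 13).
  v = [3, 1, 10, 6, 6].
Step 2: syndromes of r = [3, 7, 2, 2, 9] (all sums mod 13).
  S_0 = Σ v_i r_i = 3·3 + 1·7 + 10·2 + 6·2 + 6·9 = 102 ≡ 11.
  S_1 = Σ v_i α_i r_i = 3·6·3 + 1·3·7 + 10·4·2 + 6·10·2 + 6·8·9 = 707 ≡ 5.
  α_i^2 mod 13 = [10, 9, 3, 9, 12].
  S_2 = Σ v_i α_i^2 r_i = 3·10·3 + 1·9·7 + 10·3·2 + 6·9·2 + 6·12·9 = 969 ≡ 7.
  S = (11, 5, 7) ≠ 0, so r is not a codeword (an error is present).
Step 3: locate the error. For a single error e at position i, S_ℓ = v_i·e·α_i^ℓ, so α_err = S_1/S_0.
  S_0^{−1} = 11^{−1} = 6 (mod 13), so α_err = 5·6 = 30 ≡ 4 = α_3. Error position i = 3.
  Consistency check: S_2/S_1 = 7·8 = 56 ≡ 4 = α_err ✓ (single-error assumption holds).
Step 4: error magnitude e = S_0/v_3 = S_0·∏_{j≠3}(α_3 − α_j) = 11·4 = 44 ≡ 5 (mod 13).
Step 5: correct position 3: c_3 = r_3 − e = 2 − 5 ≡ 10 (mod 13). Hence c = [3, 7, 10, 2, 9].
  Check: interpolating c through the α_i gives m(x) = 11 + 3·x (degree < 2) with m(α_i) = c_i for every i, so c is indeed a codeword.


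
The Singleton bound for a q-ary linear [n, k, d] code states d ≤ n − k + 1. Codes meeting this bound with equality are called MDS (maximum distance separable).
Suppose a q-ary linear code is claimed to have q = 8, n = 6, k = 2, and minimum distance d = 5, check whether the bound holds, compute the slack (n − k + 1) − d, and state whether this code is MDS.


Singleton RHS = n − k + 1 = 5, slack = 0, bound satisfied, MDS.

Singleton bound: d ≤ n − k + 1.
Here n = 6, k = 2, so n − k + 1 = 5.
Given d = 5, check d ≤ 5: YES.
Slack = (n − k + 1) − d = 0.
The code is MDS (slack = 0).
Description: the claimed parameters are [6, 2, 5]_8; such a code would be MDS (meets Singleton bound).


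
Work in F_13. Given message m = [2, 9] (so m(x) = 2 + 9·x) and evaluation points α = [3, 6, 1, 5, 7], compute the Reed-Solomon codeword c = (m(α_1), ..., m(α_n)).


c = [3, 4, 11, 8, 0]

Message polynomial: m(x) = 2 + 9·x (mod 13).
For each evaluation point α_i, compute m(α_i) mod 13:
  α_1 = 3: Horner steps 9 → 3, so m(3) = 3.
  α_2 = 6: Horner steps 9 → 4, so m(6) = 4.
  α_3 = 1: Horner steps 9 → 11, so m(1) = 11.
  α_4 = 5: Horner steps 9 → 8, so m(5) = 8.
  α_5 = 7: Horner steps 9 → 0, so m(7) = 0.
Codeword c = [3, 4, 11, 8, 0] ∈ F_13^5.
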